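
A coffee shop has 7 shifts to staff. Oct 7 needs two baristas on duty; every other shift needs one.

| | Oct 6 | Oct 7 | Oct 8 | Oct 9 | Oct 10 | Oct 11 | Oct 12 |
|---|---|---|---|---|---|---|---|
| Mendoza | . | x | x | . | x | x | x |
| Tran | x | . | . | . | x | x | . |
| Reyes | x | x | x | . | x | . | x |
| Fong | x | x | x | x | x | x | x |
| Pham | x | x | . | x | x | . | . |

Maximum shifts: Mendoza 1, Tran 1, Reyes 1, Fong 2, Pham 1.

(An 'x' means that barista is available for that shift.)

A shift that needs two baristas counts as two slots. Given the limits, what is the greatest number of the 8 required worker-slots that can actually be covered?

6

Total capacity across all baristas is 1+1+1+2+1 = 6, and 8 slots are needed, so at most 6 can be filled.
An assignment achieving 6: Oct 6→Fong, Oct 7→Pham, Oct 8→Mendoza, Oct 9→Fong, Oct 11→Tran, Oct 12→Reyes.
Loads: Mendoza 1/1, Tran 1/1, Reyes 1/1, Fong 2/2, Pham 1/1.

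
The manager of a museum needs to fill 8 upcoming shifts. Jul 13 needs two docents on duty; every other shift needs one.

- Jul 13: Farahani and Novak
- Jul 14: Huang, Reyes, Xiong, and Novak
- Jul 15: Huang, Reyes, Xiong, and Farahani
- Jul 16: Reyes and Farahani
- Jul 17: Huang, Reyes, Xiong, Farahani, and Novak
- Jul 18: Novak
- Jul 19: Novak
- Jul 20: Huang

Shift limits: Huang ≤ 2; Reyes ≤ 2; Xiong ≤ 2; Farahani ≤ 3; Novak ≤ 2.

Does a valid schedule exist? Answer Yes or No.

No

Total capacity is 11 and 9 slots are needed, so capacity alone doesn't rule it out.
Shifts {Jul 13, Jul 18, Jul 19} need 4 worker-slots in total, but the docents available for any of those shifts (Farahani and Novak) can supply at most 3 among them. So no valid schedule exists.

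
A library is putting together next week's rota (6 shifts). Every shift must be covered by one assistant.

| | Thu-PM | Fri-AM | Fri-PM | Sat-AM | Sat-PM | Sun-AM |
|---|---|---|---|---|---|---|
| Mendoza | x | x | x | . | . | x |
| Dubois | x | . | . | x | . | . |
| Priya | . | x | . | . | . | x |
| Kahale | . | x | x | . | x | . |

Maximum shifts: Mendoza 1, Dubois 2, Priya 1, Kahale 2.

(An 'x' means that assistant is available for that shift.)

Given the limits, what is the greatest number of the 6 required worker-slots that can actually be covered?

6

Total capacity across all assistants is 1+2+1+2 = 6, and 6 slots are needed, so at most 6 can be filled.
An assignment achieving 6: Thu-PM→Dubois, Fri-AM→Kahale, Fri-PM→Mendoza, Sat-AM→Dubois, Sat-PM→Kahale, Sun-AM→Priya.
Loads: Mendoza 1/1, Dubois 2/2, Priya 1/1, Kahale 2/2.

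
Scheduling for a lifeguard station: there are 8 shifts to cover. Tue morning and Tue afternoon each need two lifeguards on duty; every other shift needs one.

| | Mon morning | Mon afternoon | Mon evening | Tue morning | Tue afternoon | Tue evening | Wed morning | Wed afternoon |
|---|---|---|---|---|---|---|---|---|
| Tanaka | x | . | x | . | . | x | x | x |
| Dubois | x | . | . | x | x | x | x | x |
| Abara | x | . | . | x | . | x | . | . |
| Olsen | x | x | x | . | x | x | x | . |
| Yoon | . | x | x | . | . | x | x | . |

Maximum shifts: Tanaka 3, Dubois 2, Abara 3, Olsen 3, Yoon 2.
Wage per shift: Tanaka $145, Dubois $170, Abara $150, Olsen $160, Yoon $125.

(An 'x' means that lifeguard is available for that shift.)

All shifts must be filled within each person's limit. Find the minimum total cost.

$1485

Tue morning can only be covered by Dubois and Abara, so that assignment is forced.
Tue afternoon can only be covered by Dubois and Olsen, so that assignment is forced.
Picking the cheapest available lifeguard for each shift independently would cost $1440, but that ignores the shift limits.
An optimal schedule: Mon morning→Tanaka, Mon afternoon→Yoon, Mon evening→Yoon, Tue morning→Abara+Dubois, Tue afternoon→Olsen+Dubois, Tue evening→Abara, Wed morning→Tanaka, Wed afternoon→Tanaka.
Total: 145 + 125 + 125 + 150 + 170 + 160 + 170 + 150 + 145 + 145 = $1485.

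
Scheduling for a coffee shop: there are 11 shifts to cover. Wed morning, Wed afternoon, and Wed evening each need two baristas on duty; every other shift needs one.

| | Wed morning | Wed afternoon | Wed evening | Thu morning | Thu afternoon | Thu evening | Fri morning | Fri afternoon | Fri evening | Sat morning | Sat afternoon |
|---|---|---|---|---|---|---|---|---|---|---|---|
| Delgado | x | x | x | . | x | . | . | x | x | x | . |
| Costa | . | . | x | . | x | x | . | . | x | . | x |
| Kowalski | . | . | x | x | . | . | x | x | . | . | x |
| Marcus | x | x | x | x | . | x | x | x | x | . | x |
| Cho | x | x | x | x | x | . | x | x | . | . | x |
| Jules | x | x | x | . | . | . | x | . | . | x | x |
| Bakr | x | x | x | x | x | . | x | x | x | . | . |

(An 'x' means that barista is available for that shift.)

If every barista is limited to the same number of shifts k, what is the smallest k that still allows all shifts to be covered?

2

With 7 baristas and 14 worker-slots to fill, someone must work at least ⌈14/7⌉ = 2 shifts, so k ≥ 2.
k = 2 works: Wed morning→Cho+Jules, Wed afternoon→Cho+Bakr, Wed evening→Jules+Bakr, Thu morning→Kowalski, Thu afternoon→Delgado, Thu evening→Costa, Fri morning→Kowalski, Fri afternoon→Marcus, Fri evening→Costa, Sat morning→Delgado, Sat afternoon→Marcus.
Loads: Delgado 2, Costa 2, Kowalski 2, Marcus 2, Cho 2, Jules 2, Bakr 2 — all ≤ 2.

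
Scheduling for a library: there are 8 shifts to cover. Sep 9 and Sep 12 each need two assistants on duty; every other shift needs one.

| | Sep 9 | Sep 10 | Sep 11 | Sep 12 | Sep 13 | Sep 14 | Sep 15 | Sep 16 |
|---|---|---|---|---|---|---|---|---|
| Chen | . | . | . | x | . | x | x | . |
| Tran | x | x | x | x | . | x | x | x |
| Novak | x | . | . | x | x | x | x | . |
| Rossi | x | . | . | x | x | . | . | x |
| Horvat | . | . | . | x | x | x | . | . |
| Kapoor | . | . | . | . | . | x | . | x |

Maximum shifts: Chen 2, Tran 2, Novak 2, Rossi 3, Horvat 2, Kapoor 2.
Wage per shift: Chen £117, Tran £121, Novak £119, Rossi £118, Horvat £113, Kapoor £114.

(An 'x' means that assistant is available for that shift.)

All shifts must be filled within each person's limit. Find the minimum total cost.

£1167

Sep 10 can only be covered by Tran, so that assignment is forced.
Sep 11 can only be covered by Tran, so that assignment is forced.
Picking the cheapest available assistant for each shift independently would cost £1166, but that ignores the shift limits.
An optimal schedule: Sep 9→Rossi+Novak, Sep 10→Tran, Sep 11→Tran, Sep 12→Horvat+Chen, Sep 13→Horvat, Sep 14→Kapoor, Sep 15→Chen, Sep 16→Kapoor.
Total: 118 + 119 + 121 + 121 + 113 + 117 + 113 + 114 + 117 + 114 = £1167.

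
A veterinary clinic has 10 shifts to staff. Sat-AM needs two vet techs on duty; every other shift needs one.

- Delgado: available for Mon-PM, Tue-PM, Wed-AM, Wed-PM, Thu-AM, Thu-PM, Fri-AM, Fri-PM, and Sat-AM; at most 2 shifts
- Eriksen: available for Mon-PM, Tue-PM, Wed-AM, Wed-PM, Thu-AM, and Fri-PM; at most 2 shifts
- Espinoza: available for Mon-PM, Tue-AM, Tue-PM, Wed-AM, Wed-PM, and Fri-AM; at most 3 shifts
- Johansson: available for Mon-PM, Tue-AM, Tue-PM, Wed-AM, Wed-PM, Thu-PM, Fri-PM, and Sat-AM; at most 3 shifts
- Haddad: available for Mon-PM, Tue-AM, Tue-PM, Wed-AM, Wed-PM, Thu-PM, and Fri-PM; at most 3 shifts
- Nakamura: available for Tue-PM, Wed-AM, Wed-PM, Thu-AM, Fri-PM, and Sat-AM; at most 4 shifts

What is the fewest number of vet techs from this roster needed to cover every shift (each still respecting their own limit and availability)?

11 slots to fill and no one can take more than 4, so at least ⌈11/4⌉ = 3 vet techs are needed.
Any 3 vet techs together have capacity at most 4+3+3 = 10 < 11 slots, so 3 can never suffice.
Delgado, Eriksen, Espinoza, and Nakamura alone can cover everything: Mon-PM→Eriksen, Tue-AM→Espinoza, Tue-PM→Espinoza, Wed-AM→Nakamura, Wed-PM→Nakamura, Thu-AM→Eriksen, Thu-PM→Delgado, Fri-AM→Espinoza, Fri-PM→Nakamura, Sat-AM→Delgado+Nakamura.

4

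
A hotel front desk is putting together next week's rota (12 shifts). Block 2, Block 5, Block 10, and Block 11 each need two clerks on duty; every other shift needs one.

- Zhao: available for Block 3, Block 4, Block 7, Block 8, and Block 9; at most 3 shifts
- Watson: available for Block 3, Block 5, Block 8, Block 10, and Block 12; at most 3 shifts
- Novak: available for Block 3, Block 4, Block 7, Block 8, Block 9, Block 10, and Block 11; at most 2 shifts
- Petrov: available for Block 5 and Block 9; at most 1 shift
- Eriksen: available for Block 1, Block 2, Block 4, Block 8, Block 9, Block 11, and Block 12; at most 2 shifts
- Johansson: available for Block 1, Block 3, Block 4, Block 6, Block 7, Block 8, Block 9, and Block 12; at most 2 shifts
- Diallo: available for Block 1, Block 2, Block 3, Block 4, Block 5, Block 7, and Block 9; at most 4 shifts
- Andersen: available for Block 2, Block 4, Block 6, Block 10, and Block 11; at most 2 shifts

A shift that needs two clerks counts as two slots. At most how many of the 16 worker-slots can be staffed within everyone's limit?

16

Total capacity across all clerks is 3+3+2+1+2+2+4+2 = 19, and 16 slots are needed, so at most 16 can be filled.
An assignment achieving 16: Block 1→Eriksen, Block 2→Eriksen+Diallo, Block 3→Zhao, Block 4→Johansson, Block 5→Watson+Petrov, Block 6→Johansson, Block 7→Zhao, Block 8→Zhao, Block 9→Diallo, Block 10→Watson+Novak, Block 11→Novak+Andersen, Block 12→Watson.
Loads: Zhao 3/3, Watson 3/3, Novak 2/2, Petrov 1/1, Eriksen 2/2, Johansson 2/2, Diallo 2/4, Andersen 1/2.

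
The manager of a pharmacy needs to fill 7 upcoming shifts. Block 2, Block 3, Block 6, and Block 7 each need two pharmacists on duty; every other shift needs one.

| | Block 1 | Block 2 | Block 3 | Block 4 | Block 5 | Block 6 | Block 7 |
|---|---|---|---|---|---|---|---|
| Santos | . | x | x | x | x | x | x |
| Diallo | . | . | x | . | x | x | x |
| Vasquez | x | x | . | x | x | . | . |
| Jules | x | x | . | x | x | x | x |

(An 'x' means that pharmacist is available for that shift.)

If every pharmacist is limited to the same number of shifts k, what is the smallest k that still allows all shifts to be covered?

With 4 pharmacists and 11 worker-slots to fill, someone must work at least ⌈11/4⌉ = 3 shifts, so k ≥ 3.
k = 3 works: Block 1→Vasquez, Block 2→Santos+Vasquez, Block 3→Santos+Diallo, Block 4→Santos, Block 5→Vasquez, Block 6→Diallo+Jules, Block 7→Diallo+Jules.
Loads: Santos 3, Diallo 3, Vasquez 3, Jules 2 — all ≤ 3.

3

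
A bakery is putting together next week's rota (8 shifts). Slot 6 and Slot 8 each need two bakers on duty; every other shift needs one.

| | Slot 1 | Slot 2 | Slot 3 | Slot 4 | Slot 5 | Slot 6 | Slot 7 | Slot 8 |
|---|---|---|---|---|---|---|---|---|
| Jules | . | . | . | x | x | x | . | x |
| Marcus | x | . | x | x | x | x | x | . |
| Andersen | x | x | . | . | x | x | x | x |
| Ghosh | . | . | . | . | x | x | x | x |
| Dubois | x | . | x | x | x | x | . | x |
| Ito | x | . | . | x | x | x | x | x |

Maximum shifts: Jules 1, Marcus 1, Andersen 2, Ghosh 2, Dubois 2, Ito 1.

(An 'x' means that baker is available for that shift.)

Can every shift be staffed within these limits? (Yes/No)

No

Total capacity is 1+1+2+2+2+1 = 9 but 10 worker-slots are needed — infeasible.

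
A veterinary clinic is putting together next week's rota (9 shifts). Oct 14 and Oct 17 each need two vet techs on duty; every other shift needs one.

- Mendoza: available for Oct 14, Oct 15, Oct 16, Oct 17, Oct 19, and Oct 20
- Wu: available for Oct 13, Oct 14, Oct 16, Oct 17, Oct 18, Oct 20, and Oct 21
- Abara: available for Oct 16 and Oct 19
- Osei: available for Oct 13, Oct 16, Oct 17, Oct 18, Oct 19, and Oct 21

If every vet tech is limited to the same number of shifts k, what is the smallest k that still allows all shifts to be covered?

With 4 vet techs and 11 worker-slots to fill, someone must work at least ⌈11/4⌉ = 3 shifts, so k ≥ 3.
k = 3 works: Oct 13→Wu, Oct 14→Mendoza+Wu, Oct 15→Mendoza, Oct 16→Abara, Oct 17→Wu+Osei, Oct 18→Osei, Oct 19→Abara, Oct 20→Mendoza, Oct 21→Osei.
Loads: Mendoza 3, Wu 3, Abara 2, Osei 3 — all ≤ 3.

3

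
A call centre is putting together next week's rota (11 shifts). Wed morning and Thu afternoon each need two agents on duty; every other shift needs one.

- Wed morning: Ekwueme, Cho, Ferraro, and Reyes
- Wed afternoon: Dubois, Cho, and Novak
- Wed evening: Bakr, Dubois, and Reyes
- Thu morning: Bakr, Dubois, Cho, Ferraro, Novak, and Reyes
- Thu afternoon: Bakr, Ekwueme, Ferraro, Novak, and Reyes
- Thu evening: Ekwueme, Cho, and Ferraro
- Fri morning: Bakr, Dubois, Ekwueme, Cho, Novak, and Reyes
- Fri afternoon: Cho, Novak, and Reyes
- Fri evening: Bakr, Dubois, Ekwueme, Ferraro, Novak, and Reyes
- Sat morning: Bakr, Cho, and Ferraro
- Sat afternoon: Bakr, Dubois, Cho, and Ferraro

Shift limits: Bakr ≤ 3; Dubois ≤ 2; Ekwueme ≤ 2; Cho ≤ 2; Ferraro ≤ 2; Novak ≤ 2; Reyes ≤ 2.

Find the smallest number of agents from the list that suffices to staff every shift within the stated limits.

6

13 slots to fill and no one can take more than 3, so at least ⌈13/3⌉ = 5 agents are needed.
Any 5 agents together have capacity at most 3+2+2+2+2 = 11 < 13 slots, so 5 can never suffice.
Bakr, Dubois, Ekwueme, Cho, Ferraro, and Novak alone can cover everything: Wed morning→Ekwueme+Cho, Wed afternoon→Dubois, Wed evening→Bakr, Thu morning→Dubois, Thu afternoon→Ferraro+Novak, Thu evening→Ekwueme, Fri morning→Novak, Fri afternoon→Cho, Fri evening→Ferraro, Sat morning→Bakr, Sat afternoon→Bakr.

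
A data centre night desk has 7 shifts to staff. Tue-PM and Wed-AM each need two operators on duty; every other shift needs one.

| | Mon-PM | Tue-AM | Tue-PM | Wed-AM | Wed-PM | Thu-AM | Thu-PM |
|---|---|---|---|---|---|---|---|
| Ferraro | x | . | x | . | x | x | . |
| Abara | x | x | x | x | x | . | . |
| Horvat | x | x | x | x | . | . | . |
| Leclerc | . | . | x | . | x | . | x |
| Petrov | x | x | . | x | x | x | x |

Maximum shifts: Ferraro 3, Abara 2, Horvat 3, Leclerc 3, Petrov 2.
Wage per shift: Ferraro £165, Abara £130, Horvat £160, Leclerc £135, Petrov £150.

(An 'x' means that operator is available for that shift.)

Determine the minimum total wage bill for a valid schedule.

£1285

Picking the cheapest available operator for each shift independently would cost £1220, but that ignores the shift limits.
An optimal schedule: Mon-PM→Horvat, Tue-AM→Abara, Tue-PM→Leclerc+Horvat, Wed-AM→Abara+Petrov, Wed-PM→Leclerc, Thu-AM→Petrov, Thu-PM→Leclerc.
Total: 160 + 130 + 135 + 160 + 130 + 150 + 135 + 150 + 135 = £1285.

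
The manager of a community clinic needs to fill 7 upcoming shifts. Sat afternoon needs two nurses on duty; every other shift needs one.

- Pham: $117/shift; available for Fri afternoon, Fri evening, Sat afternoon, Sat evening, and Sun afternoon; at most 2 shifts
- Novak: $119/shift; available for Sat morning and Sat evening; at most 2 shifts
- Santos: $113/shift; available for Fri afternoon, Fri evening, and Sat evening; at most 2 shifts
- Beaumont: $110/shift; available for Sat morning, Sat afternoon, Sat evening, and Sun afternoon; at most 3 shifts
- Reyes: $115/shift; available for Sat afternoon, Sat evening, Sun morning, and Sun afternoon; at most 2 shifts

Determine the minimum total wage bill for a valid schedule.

$903

Sun morning can only be covered by Reyes, so that assignment is forced.
Picking the cheapest available nurse for each shift independently would cost $896, but that ignores the shift limits.
An optimal schedule: Fri afternoon→Santos, Fri evening→Santos, Sat morning→Beaumont, Sat afternoon→Beaumont+Reyes, Sat evening→Pham, Sun morning→Reyes, Sun afternoon→Beaumont.
Total: 113 + 113 + 110 + 110 + 115 + 117 + 115 + 110 = $903.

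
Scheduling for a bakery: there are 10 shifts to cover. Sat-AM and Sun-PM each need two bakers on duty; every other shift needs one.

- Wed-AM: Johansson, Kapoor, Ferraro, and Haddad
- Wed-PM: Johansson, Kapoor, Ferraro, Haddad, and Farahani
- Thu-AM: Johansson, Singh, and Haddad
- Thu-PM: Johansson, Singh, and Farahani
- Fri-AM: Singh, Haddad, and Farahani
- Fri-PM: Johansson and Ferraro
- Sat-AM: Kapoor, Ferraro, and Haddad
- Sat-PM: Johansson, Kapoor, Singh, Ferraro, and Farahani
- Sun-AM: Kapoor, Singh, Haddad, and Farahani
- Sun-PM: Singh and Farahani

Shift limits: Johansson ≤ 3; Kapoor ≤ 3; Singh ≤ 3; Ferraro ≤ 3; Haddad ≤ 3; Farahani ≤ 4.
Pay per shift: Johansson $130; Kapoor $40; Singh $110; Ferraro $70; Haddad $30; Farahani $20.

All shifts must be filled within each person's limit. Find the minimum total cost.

$470

Sun-PM can only be covered by Singh and Farahani, so that assignment is forced.
Picking the cheapest available baker for each shift independently would cost $430, but that ignores the shift limits.
An optimal schedule: Wed-AM→Haddad, Wed-PM→Kapoor, Thu-AM→Haddad, Thu-PM→Farahani, Fri-AM→Farahani, Fri-PM→Ferraro, Sat-AM→Haddad+Kapoor, Sat-PM→Kapoor, Sun-AM→Farahani, Sun-PM→Farahani+Singh.
Total: 30 + 40 + 30 + 20 + 20 + 70 + 30 + 40 + 40 + 20 + 20 + 110 = $470.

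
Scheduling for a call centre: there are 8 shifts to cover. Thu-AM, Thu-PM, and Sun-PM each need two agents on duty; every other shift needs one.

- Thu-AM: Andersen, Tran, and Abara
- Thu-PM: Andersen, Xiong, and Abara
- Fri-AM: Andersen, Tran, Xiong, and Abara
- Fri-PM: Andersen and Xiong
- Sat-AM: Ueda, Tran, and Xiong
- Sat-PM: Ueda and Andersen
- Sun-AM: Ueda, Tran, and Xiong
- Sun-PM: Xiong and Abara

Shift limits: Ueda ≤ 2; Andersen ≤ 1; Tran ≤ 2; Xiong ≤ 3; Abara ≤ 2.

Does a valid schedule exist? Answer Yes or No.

Total capacity is 2+1+2+3+2 = 10 but 11 worker-slots are needed — infeasible.

No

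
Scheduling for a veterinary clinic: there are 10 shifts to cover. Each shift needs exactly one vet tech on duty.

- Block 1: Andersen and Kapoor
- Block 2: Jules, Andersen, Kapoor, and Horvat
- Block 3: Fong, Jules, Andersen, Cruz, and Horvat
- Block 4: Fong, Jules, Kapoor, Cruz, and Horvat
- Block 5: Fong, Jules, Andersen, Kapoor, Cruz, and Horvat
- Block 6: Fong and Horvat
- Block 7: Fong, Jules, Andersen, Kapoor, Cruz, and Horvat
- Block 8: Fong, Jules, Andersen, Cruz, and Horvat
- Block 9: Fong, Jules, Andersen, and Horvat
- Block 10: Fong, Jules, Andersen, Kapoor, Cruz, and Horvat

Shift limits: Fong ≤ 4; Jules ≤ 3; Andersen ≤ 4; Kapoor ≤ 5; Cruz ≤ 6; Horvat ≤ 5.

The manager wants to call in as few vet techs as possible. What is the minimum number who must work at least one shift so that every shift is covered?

10 slots to fill and no one can take more than 6, so at least ⌈10/6⌉ = 2 vet techs are needed.
Kapoor and Horvat alone can cover everything: Block 1→Kapoor, Block 2→Kapoor, Block 3→Horvat, Block 4→Kapoor, Block 5→Kapoor, Block 6→Horvat, Block 7→Kapoor, Block 8→Horvat, Block 9→Horvat, Block 10→Horvat.

2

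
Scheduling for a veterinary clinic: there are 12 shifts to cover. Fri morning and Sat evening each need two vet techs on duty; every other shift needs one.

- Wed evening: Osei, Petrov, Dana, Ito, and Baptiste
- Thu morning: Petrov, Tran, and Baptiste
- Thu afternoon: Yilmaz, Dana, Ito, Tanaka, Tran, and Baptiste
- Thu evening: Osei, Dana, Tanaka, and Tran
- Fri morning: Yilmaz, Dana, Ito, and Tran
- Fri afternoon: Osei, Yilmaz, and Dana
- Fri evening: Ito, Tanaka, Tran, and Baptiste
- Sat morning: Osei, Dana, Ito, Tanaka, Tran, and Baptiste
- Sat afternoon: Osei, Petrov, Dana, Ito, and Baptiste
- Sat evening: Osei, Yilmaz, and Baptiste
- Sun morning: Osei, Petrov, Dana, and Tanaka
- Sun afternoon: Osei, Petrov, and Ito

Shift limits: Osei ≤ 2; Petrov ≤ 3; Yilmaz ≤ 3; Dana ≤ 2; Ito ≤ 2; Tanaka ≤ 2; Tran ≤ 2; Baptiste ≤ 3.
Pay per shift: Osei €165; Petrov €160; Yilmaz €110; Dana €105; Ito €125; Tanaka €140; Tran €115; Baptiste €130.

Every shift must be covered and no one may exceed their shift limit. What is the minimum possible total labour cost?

€1690

Picking the cheapest available vet tech for each shift independently would cost €1545, but that ignores the shift limits.
An optimal schedule: Wed evening→Baptiste, Thu morning→Tran, Thu afternoon→Yilmaz, Thu evening→Dana, Fri morning→Yilmaz+Ito, Fri afternoon→Dana, Fri evening→Tran, Sat morning→Tanaka, Sat afternoon→Baptiste, Sat evening→Yilmaz+Baptiste, Sun morning→Tanaka, Sun afternoon→Ito.
Total: 130 + 115 + 110 + 105 + 110 + 125 + 105 + 115 + 140 + 130 + 110 + 130 + 140 + 125 = €1690.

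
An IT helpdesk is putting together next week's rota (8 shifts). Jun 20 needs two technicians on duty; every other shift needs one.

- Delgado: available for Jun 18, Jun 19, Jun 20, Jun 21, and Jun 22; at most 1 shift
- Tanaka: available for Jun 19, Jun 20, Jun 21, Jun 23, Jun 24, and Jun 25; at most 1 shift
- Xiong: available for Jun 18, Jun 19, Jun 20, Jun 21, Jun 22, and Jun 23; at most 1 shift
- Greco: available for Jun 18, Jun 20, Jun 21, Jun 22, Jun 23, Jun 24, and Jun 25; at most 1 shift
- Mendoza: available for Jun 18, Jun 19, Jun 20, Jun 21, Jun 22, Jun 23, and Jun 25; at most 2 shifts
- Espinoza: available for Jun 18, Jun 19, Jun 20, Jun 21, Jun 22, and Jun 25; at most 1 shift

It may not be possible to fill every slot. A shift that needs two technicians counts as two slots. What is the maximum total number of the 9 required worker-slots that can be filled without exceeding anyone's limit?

Total capacity across all technicians is 1+1+1+1+2+1 = 7, and 9 slots are needed, so at most 7 can be filled.
An assignment achieving 7: Jun 18→Delgado, Jun 19→Mendoza, Jun 20→Espinoza, Jun 22→Mendoza, Jun 23→Xiong, Jun 24→Tanaka, Jun 25→Greco.
Loads: Delgado 1/1, Tanaka 1/1, Xiong 1/1, Greco 1/1, Mendoza 2/2, Espinoza 1/1.

7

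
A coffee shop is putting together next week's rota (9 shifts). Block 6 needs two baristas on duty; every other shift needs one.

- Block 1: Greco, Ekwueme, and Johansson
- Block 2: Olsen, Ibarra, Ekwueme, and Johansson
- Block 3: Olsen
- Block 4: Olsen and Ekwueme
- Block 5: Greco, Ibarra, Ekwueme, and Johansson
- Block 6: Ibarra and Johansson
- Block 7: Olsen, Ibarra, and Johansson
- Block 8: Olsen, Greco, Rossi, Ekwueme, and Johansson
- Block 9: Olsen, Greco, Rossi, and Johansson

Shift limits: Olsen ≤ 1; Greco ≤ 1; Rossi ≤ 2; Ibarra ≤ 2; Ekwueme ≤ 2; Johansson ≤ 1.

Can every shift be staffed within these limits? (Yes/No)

No

Total capacity is 1+1+2+2+2+1 = 9 but 10 worker-slots are needed — infeasible.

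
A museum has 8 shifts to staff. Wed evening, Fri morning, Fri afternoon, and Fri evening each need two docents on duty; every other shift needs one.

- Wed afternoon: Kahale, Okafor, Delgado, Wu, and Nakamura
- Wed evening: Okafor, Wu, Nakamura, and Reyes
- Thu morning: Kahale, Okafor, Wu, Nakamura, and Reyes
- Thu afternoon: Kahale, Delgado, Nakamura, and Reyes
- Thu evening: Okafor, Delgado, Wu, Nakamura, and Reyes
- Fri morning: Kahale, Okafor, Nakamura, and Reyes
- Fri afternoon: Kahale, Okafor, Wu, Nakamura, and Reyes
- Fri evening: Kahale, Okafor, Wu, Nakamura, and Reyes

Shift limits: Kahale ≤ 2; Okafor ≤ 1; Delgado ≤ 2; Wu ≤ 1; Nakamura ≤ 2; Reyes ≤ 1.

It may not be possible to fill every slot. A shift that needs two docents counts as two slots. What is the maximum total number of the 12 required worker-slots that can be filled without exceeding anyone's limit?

9

Total capacity across all docents is 2+1+2+1+2+1 = 9, and 12 slots are needed, so at most 9 can be filled.
An assignment achieving 9: Wed afternoon→Delgado, Wed evening→Okafor+Wu, Thu morning→Nakamura, Thu afternoon→Kahale, Thu evening→Delgado, Fri morning→Kahale+Nakamura, Fri afternoon→Reyes.
Loads: Kahale 2/2, Okafor 1/1, Delgado 2/2, Wu 1/1, Nakamura 2/2, Reyes 1/1.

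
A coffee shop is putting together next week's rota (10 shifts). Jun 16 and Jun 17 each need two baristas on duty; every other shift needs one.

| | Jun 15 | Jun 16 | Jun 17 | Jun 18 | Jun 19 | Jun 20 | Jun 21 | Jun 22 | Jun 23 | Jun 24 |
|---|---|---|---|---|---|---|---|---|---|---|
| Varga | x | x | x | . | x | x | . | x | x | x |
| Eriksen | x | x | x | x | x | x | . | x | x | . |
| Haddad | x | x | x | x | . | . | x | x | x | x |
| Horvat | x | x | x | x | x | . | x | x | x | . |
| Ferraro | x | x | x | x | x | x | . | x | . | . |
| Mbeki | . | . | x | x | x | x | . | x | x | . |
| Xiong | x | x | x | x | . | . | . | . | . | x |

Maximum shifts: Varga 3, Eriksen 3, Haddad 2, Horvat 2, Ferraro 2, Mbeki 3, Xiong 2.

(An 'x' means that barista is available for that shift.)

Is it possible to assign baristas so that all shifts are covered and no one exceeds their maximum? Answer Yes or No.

One valid schedule: Jun 15→Eriksen, Jun 16→Horvat+Ferraro, Jun 17→Horvat+Ferraro, Jun 18→Eriksen, Jun 19→Varga, Jun 20→Varga, Jun 21→Haddad, Jun 22→Haddad, Jun 23→Eriksen, Jun 24→Varga.
Loads: Varga 3/3, Eriksen 3/3, Haddad 2/2, Horvat 2/2, Ferraro 2/2, Mbeki 0/3, Xiong 0/2 — all within limits.

Yes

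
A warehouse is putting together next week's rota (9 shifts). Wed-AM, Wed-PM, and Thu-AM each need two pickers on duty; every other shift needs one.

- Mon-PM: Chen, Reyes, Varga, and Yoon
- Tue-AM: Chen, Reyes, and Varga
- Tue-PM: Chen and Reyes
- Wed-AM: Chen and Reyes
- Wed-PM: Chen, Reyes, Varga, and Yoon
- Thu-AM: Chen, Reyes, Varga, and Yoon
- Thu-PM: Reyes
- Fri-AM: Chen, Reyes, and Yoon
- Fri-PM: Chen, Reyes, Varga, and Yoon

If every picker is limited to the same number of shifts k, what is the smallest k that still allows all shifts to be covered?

With 4 pickers and 12 worker-slots to fill, someone must work at least ⌈12/4⌉ = 3 shifts, so k ≥ 3.
k = 3 works: Mon-PM→Varga, Tue-AM→Chen, Tue-PM→Chen, Wed-AM→Chen+Reyes, Wed-PM→Varga+Yoon, Thu-AM→Varga+Yoon, Thu-PM→Reyes, Fri-AM→Reyes, Fri-PM→Yoon.
Loads: Chen 3, Reyes 3, Varga 3, Yoon 3 — all ≤ 3.

3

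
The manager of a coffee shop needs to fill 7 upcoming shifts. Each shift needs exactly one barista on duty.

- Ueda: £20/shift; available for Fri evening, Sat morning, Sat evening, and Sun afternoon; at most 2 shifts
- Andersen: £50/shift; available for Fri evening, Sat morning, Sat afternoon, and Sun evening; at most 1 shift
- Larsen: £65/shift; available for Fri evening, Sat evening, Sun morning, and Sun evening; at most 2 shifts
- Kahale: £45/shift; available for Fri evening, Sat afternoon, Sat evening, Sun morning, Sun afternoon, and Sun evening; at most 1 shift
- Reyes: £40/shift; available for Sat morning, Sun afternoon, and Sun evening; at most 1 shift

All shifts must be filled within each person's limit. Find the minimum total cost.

£305

Picking the cheapest available barista for each shift independently would cost £210, but that ignores the shift limits.
An optimal schedule: Fri evening→Larsen, Sat morning→Ueda, Sat afternoon→Andersen, Sat evening→Ueda, Sun morning→Larsen, Sun afternoon→Kahale, Sun evening→Reyes.
Total: 65 + 20 + 50 + 20 + 65 + 45 + 40 = £305.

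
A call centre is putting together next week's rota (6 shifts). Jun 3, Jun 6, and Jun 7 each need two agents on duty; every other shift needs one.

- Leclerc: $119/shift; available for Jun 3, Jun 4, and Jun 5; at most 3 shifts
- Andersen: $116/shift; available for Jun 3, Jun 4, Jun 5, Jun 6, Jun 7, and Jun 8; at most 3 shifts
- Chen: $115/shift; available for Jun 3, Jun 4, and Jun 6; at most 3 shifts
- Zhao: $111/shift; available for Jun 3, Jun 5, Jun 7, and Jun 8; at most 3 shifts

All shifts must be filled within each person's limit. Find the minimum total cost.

Jun 6 can only be covered by Andersen and Chen, so that assignment is forced.
Jun 7 can only be covered by Andersen and Zhao, so that assignment is forced.
Picking the cheapest available agent for each shift independently would cost $1021, but that ignores the shift limits.
An optimal schedule: Jun 3→Chen+Andersen, Jun 4→Chen, Jun 5→Zhao, Jun 6→Chen+Andersen, Jun 7→Zhao+Andersen, Jun 8→Zhao.
Total: 115 + 116 + 115 + 111 + 115 + 116 + 111 + 116 + 111 = $1026.

$1026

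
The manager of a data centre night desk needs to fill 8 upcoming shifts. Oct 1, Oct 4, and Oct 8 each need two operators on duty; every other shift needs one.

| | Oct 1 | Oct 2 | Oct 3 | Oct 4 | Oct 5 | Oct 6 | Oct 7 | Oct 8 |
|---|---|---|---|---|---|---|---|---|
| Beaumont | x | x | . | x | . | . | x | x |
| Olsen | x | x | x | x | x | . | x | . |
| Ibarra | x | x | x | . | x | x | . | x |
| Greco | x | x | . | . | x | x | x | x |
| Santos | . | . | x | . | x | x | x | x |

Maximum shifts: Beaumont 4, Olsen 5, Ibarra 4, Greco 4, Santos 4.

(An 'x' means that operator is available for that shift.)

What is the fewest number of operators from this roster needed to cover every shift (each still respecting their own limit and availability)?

3

11 slots to fill and no one can take more than 5, so at least ⌈11/5⌉ = 3 operators are needed.
Beaumont, Olsen, and Ibarra alone can cover everything: Oct 1→Beaumont+Olsen, Oct 2→Olsen, Oct 3→Olsen, Oct 4→Beaumont+Olsen, Oct 5→Olsen, Oct 6→Ibarra, Oct 7→Beaumont, Oct 8→Beaumont+Ibarra.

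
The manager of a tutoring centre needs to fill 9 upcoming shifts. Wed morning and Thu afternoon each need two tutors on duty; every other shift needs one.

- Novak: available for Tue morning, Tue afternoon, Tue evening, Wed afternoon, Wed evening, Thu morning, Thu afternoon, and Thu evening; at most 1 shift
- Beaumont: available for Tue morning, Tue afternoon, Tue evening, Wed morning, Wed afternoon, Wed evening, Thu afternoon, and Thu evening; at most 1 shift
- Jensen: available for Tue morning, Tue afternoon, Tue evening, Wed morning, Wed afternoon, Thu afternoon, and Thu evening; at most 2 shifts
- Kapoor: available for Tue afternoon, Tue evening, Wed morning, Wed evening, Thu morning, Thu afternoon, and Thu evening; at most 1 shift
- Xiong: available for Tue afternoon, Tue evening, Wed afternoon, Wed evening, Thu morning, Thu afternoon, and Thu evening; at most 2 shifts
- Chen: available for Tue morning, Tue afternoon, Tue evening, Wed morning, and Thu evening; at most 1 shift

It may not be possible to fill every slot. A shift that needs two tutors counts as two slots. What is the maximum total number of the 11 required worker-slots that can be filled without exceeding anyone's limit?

8

Total capacity across all tutors is 1+1+2+1+2+1 = 8, and 11 slots are needed, so at most 8 can be filled.
An assignment achieving 8: Tue morning→Beaumont, Tue afternoon→Chen, Wed morning→Jensen+Kapoor, Wed afternoon→Jensen, Wed evening→Xiong, Thu morning→Novak, Thu afternoon→Xiong.
Loads: Novak 1/1, Beaumont 1/1, Jensen 2/2, Kapoor 1/1, Xiong 2/2, Chen 1/1.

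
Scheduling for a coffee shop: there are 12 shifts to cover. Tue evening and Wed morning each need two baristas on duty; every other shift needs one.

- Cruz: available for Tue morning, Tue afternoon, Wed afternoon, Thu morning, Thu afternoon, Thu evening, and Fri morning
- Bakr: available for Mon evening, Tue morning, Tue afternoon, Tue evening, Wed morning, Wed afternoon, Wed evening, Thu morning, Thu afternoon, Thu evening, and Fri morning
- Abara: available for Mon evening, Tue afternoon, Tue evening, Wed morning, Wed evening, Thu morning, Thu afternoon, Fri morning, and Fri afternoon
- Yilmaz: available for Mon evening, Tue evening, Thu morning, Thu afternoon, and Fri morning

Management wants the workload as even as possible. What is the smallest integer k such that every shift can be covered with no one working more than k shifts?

With 4 baristas and 14 worker-slots to fill, someone must work at least ⌈14/4⌉ = 4 shifts, so k ≥ 4.
k = 4 works: Mon evening→Bakr, Tue morning→Cruz, Tue afternoon→Cruz, Tue evening→Bakr+Abara, Wed morning→Bakr+Abara, Wed afternoon→Cruz, Wed evening→Bakr, Thu morning→Abara, Thu afternoon→Yilmaz, Thu evening→Cruz, Fri morning→Yilmaz, Fri afternoon→Abara.
Loads: Cruz 4, Bakr 4, Abara 4, Yilmaz 2 — all ≤ 4.

4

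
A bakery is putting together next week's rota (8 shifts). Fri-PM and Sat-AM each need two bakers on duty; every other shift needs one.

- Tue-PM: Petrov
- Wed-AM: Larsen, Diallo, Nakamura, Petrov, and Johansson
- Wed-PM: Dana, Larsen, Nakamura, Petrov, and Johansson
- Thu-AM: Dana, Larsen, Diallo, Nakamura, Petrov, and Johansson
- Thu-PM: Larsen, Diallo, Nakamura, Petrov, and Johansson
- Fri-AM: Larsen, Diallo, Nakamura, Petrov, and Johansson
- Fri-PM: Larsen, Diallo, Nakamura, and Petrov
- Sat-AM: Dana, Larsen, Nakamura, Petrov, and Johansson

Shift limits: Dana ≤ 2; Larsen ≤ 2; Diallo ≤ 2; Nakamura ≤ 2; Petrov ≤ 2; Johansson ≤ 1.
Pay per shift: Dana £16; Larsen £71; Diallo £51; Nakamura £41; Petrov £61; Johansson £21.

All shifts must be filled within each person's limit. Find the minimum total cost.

£430

Tue-PM can only be covered by Petrov, so that assignment is forced.
Picking the cheapest available baker for each shift independently would cost £285, but that ignores the shift limits.
An optimal schedule: Tue-PM→Petrov, Wed-AM→Johansson, Wed-PM→Dana, Thu-AM→Diallo, Thu-PM→Nakamura, Fri-AM→Nakamura, Fri-PM→Diallo+Petrov, Sat-AM→Dana+Larsen.
Total: 61 + 21 + 16 + 51 + 41 + 41 + 51 + 61 + 16 + 71 = £430.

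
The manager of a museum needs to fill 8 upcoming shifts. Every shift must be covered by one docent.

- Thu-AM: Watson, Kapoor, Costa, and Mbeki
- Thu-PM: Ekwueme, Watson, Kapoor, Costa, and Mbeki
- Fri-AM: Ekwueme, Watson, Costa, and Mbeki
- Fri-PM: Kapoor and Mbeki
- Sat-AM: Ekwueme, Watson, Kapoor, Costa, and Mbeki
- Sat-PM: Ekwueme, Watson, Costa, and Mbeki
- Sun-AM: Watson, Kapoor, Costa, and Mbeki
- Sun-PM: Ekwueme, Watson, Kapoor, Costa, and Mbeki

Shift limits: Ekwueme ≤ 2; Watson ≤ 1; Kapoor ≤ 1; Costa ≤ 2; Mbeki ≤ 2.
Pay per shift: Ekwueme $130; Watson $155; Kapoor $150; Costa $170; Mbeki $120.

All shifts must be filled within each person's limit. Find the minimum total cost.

Picking the cheapest available docent for each shift independently would cost $960, but that ignores the shift limits.
An optimal schedule: Thu-AM→Watson, Thu-PM→Costa, Fri-AM→Ekwueme, Fri-PM→Kapoor, Sat-AM→Mbeki, Sat-PM→Ekwueme, Sun-AM→Costa, Sun-PM→Mbeki.
Total: 155 + 170 + 130 + 150 + 120 + 130 + 170 + 120 = $1145.

$1145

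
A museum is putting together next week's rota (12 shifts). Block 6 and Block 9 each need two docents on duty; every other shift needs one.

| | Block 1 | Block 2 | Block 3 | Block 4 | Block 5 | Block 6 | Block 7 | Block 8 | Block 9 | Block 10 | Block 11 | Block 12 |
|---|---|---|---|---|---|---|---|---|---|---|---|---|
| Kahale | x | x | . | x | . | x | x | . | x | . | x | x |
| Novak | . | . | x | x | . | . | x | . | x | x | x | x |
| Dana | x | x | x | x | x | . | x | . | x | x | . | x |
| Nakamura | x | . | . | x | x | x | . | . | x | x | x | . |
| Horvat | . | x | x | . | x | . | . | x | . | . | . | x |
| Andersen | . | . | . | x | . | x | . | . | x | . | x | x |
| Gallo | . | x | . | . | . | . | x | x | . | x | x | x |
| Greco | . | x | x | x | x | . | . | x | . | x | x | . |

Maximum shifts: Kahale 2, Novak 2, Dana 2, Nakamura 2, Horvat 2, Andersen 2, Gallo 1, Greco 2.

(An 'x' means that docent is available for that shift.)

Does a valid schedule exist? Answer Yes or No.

Yes

One valid schedule: Block 1→Kahale, Block 2→Dana, Block 3→Novak, Block 4→Andersen, Block 5→Dana, Block 6→Kahale+Nakamura, Block 7→Novak, Block 8→Horvat, Block 9→Nakamura+Andersen, Block 10→Gallo, Block 11→Greco, Block 12→Horvat.
Loads: Kahale 2/2, Novak 2/2, Dana 2/2, Nakamura 2/2, Horvat 2/2, Andersen 2/2, Gallo 1/1, Greco 1/2 — all within limits.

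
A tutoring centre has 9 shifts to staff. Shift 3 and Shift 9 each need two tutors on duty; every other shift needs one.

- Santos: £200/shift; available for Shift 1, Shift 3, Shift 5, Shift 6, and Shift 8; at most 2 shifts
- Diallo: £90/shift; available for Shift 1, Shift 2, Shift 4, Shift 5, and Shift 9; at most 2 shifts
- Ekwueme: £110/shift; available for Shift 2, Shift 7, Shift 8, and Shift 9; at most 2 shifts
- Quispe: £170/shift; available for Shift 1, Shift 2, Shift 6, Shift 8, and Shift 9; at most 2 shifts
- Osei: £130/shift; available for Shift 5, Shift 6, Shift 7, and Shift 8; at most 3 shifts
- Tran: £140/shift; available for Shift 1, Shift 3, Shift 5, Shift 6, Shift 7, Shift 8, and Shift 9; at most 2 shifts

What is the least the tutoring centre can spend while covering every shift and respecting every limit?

£1440

Shift 3 can only be covered by Santos and Tran, so that assignment is forced.
Shift 4 can only be covered by Diallo, so that assignment is forced.
Picking the cheapest available tutor for each shift independently would cost £1250, but that ignores the shift limits.
An optimal schedule: Shift 1→Tran, Shift 2→Diallo, Shift 3→Tran+Santos, Shift 4→Diallo, Shift 5→Osei, Shift 6→Osei, Shift 7→Ekwueme, Shift 8→Osei, Shift 9→Ekwueme+Quispe.
Total: 140 + 90 + 140 + 200 + 90 + 130 + 130 + 110 + 130 + 110 + 170 = £1440.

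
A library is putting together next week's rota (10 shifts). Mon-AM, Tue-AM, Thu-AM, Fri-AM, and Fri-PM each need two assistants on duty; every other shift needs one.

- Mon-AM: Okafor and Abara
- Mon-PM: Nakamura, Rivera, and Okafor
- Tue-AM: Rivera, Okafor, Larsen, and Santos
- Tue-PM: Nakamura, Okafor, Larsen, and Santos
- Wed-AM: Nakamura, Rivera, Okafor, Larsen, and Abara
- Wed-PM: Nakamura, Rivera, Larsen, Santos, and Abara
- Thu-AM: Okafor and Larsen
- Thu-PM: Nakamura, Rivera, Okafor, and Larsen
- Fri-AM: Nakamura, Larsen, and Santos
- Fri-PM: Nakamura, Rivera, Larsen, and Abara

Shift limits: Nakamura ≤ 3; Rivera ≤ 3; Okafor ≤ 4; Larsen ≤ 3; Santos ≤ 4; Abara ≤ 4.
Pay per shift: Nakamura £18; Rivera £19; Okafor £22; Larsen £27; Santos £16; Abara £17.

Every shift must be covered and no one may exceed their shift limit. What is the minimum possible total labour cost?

Mon-AM can only be covered by Okafor and Abara, so that assignment is forced.
Thu-AM can only be covered by Okafor and Larsen, so that assignment is forced.
Picking the cheapest available assistant for each shift independently would cost £277, but that ignores the shift limits.
An optimal schedule: Mon-AM→Abara+Okafor, Mon-PM→Nakamura, Tue-AM→Santos+Rivera, Tue-PM→Santos, Wed-AM→Abara, Wed-PM→Santos, Thu-AM→Okafor+Larsen, Thu-PM→Nakamura, Fri-AM→Santos+Nakamura, Fri-PM→Abara+Rivera.
Total: 17 + 22 + 18 + 16 + 19 + 16 + 17 + 16 + 22 + 27 + 18 + 16 + 18 + 17 + 19 = £278.

£278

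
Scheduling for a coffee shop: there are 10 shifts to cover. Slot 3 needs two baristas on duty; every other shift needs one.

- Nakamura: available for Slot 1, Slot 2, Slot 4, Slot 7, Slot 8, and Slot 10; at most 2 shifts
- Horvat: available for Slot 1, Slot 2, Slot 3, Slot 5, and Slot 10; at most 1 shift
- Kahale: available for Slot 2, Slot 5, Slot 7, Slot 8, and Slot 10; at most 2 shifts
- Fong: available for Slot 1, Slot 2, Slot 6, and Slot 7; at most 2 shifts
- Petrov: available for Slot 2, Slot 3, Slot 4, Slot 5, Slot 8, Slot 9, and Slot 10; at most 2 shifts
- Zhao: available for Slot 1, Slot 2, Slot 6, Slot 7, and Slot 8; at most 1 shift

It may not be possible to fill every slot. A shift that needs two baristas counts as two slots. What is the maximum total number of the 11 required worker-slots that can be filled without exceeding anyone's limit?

10

Total capacity across all baristas is 2+1+2+2+2+1 = 10, and 11 slots are needed, so at most 10 can be filled.
An assignment achieving 10: Slot 1→Nakamura, Slot 2→Fong, Slot 3→Horvat+Petrov, Slot 4→Nakamura, Slot 5→Kahale, Slot 6→Fong, Slot 7→Kahale, Slot 8→Zhao, Slot 9→Petrov.
Loads: Nakamura 2/2, Horvat 1/1, Kahale 2/2, Fong 2/2, Petrov 2/2, Zhao 1/1.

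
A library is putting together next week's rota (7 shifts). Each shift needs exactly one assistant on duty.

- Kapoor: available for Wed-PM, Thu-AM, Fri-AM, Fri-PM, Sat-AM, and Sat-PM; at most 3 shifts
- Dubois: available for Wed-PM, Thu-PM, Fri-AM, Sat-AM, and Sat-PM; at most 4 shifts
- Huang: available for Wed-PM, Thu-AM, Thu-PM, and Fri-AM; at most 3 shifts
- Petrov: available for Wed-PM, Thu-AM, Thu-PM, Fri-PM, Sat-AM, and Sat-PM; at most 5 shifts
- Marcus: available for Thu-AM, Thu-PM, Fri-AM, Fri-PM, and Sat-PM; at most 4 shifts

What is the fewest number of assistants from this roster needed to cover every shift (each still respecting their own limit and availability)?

2

7 slots to fill and no one can take more than 5, so at least ⌈7/5⌉ = 2 assistants are needed.
Kapoor and Dubois alone can cover everything: Wed-PM→Kapoor, Thu-AM→Kapoor, Thu-PM→Dubois, Fri-AM→Dubois, Fri-PM→Kapoor, Sat-AM→Dubois, Sat-PM→Dubois.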